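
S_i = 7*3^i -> [7, 21, 63, 189, 567]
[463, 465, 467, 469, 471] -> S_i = 463 + 2*i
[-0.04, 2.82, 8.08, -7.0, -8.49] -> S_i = Random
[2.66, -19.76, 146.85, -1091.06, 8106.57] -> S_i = 2.66*(-7.43)^i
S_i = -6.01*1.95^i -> [-6.01, -11.72, -22.85, -44.56, -86.9]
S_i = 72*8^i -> [72, 576, 4608, 36864, 294912]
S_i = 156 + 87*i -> [156, 243, 330, 417, 504]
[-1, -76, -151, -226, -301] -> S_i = -1 + -75*i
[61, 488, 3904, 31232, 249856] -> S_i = 61*8^i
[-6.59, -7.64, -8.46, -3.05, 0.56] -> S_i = Random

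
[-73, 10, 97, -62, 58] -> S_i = Random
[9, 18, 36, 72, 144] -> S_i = 9*2^i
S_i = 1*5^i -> [1, 5, 25, 125, 625]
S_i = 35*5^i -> [35, 175, 875, 4375, 21875]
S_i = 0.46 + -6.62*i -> [0.46, -6.16, -12.78, -19.4, -26.02]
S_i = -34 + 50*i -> [-34, 16, 66, 116, 166]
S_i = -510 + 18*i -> [-510, -492, -474, -456, -438]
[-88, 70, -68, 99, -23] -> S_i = Random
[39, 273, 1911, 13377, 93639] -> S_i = 39*7^i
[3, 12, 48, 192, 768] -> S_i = 3*4^i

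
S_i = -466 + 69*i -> [-466, -397, -328, -259, -190]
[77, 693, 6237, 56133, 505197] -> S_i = 77*9^i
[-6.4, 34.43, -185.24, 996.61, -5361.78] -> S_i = -6.40*(-5.38)^i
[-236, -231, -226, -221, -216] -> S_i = -236 + 5*i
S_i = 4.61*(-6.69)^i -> [4.61, -30.84, 206.33, -1380.32, 9234.33]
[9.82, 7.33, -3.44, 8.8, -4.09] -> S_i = Random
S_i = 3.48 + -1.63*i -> [3.48, 1.85, 0.22, -1.41, -3.04]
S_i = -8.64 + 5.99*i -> [-8.64, -2.65, 3.34, 9.33, 15.32]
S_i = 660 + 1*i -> [660, 661, 662, 663, 664]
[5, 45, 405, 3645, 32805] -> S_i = 5*9^i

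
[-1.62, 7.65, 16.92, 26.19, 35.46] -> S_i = -1.62 + 9.27*i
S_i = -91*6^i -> [-91, -546, -3276, -19656, -117936]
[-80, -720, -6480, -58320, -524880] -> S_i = -80*9^i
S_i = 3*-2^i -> [3, -6, 12, -24, 48]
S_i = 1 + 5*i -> [1, 6, 11, 16, 21]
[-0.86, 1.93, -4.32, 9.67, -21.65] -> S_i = -0.86*(-2.24)^i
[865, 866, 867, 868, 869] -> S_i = 865 + 1*i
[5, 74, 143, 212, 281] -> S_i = 5 + 69*i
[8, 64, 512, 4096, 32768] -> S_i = 8*8^i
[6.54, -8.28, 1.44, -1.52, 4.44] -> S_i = Random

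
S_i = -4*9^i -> [-4, -36, -324, -2916, -26244]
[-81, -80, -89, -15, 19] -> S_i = Random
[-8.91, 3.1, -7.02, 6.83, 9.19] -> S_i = Random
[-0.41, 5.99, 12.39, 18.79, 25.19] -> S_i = -0.41 + 6.40*i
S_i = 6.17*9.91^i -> [6.17, 61.14, 605.94, 6004.9, 59508.61]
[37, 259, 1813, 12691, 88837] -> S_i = 37*7^i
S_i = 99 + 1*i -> [99, 100, 101, 102, 103]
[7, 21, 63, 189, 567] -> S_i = 7*3^i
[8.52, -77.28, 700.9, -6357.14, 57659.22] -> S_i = 8.52*(-9.07)^i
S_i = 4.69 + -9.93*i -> [4.69, -5.24, -15.17, -25.1, -35.03]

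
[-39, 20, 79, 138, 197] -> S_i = -39 + 59*i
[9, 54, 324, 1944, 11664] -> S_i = 9*6^i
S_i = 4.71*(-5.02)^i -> [4.71, -23.64, 118.69, -595.84, 2991.13]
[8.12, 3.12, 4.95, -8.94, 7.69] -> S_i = Random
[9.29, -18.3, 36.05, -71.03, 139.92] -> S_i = 9.29*(-1.97)^i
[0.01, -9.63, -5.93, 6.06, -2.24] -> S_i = Random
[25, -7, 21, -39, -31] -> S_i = Random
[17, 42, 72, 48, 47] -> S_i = Random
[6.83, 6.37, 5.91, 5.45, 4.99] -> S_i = 6.83 + -0.46*i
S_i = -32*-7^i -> [-32, 224, -1568, 10976, -76832]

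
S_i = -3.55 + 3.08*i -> [-3.55, -0.47, 2.61, 5.69, 8.77]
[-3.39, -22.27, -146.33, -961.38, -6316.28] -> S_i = -3.39*6.57^i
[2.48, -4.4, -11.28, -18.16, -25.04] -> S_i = 2.48 + -6.88*i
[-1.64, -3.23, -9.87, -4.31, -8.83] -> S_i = Random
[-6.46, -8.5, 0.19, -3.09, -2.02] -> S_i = Random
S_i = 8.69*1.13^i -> [8.69, 9.82, 11.1, 12.54, 14.17]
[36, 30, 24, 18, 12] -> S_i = 36 + -6*i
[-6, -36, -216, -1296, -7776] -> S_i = -6*6^i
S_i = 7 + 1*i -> [7, 8, 9, 10, 11]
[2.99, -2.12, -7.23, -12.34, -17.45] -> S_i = 2.99 + -5.11*i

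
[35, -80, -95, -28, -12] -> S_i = Random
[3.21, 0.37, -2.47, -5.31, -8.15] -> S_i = 3.21 + -2.84*i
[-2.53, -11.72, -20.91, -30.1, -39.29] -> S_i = -2.53 + -9.19*i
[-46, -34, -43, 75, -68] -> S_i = Random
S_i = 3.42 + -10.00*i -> [3.42, -6.58, -16.58, -26.58, -36.58]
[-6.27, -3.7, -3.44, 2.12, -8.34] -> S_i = Random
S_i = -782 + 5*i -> [-782, -777, -772, -767, -762]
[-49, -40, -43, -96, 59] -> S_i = Random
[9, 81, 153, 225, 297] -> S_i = 9 + 72*i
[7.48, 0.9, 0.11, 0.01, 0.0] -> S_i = 7.48*0.12^i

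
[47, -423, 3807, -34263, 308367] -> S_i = 47*-9^i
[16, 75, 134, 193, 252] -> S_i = 16 + 59*i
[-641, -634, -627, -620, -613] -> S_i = -641 + 7*i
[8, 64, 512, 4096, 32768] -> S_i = 8*8^i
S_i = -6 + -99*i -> [-6, -105, -204, -303, -402]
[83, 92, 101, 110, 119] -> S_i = 83 + 9*i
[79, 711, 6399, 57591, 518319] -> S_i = 79*9^i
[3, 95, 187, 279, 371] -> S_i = 3 + 92*i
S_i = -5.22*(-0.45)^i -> [-5.22, 2.35, -1.06, 0.48, -0.21]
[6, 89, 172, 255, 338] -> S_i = 6 + 83*i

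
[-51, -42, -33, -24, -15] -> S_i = -51 + 9*i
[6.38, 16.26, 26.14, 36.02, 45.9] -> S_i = 6.38 + 9.88*i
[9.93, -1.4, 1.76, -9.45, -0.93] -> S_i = Random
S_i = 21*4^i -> [21, 84, 336, 1344, 5376]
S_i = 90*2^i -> [90, 180, 360, 720, 1440]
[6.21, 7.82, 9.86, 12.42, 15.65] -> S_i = 6.21*1.26^i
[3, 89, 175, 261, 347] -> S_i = 3 + 86*i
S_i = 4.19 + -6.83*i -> [4.19, -2.64, -9.47, -16.3, -23.13]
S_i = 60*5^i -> [60, 300, 1500, 7500, 37500]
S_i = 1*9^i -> [1, 9, 81, 729, 6561]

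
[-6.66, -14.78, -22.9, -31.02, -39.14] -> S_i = -6.66 + -8.12*i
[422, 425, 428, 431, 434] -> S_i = 422 + 3*i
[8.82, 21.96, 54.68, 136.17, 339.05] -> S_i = 8.82*2.49^i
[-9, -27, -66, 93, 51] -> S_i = Random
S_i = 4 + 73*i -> [4, 77, 150, 223, 296]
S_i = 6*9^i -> [6, 54, 486, 4374, 39366]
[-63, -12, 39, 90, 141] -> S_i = -63 + 51*i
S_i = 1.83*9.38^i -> [1.83, 17.17, 161.01, 1510.29, 14166.5]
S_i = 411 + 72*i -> [411, 483, 555, 627, 699]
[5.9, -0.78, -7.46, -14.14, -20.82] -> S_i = 5.90 + -6.68*i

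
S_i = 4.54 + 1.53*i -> [4.54, 6.07, 7.6, 9.13, 10.66]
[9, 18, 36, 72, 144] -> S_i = 9*2^i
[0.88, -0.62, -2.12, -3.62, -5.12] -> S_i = 0.88 + -1.50*i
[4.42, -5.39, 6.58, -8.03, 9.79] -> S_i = 4.42*(-1.22)^i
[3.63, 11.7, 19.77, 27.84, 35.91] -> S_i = 3.63 + 8.07*i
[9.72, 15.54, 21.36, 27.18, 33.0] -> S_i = 9.72 + 5.82*i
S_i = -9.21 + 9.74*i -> [-9.21, 0.53, 10.27, 20.01, 29.75]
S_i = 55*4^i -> [55, 220, 880, 3520, 14080]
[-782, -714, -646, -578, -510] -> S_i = -782 + 68*i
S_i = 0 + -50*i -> [0, -50, -100, -150, -200]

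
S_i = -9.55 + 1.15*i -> [-9.55, -8.4, -7.25, -6.1, -4.95]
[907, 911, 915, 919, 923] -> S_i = 907 + 4*i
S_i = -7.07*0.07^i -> [-7.07, -0.49, -0.03, -0.0, -0.0]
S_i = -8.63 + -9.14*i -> [-8.63, -17.77, -26.91, -36.05, -45.19]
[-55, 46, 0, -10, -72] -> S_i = Random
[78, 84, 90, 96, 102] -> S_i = 78 + 6*i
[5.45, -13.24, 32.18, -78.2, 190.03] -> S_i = 5.45*(-2.43)^i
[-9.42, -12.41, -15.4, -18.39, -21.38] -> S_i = -9.42 + -2.99*i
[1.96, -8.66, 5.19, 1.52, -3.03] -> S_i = Random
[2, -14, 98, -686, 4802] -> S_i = 2*-7^i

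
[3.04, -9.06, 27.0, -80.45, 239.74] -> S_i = 3.04*(-2.98)^i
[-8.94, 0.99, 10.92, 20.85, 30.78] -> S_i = -8.94 + 9.93*i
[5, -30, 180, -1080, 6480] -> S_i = 5*-6^i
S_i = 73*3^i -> [73, 219, 657, 1971, 5913]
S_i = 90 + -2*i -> [90, 88, 86, 84, 82]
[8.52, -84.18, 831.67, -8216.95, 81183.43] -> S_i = 8.52*(-9.88)^i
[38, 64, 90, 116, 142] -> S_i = 38 + 26*i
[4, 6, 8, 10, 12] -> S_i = 4 + 2*i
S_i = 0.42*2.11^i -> [0.42, 0.89, 1.87, 3.95, 8.32]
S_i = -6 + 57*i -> [-6, 51, 108, 165, 222]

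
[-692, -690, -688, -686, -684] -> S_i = -692 + 2*i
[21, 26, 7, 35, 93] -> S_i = Random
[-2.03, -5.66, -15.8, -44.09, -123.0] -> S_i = -2.03*2.79^i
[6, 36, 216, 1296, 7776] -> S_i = 6*6^i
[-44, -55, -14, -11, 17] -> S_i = Random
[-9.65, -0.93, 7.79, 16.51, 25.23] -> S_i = -9.65 + 8.72*i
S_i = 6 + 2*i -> [6, 8, 10, 12, 14]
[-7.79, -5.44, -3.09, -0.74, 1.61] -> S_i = -7.79 + 2.35*i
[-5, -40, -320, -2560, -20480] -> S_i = -5*8^i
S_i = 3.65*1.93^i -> [3.65, 7.04, 13.6, 26.24, 50.64]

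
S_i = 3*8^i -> [3, 24, 192, 1536, 12288]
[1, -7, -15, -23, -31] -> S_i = 1 + -8*i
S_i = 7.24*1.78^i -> [7.24, 12.89, 22.94, 40.83, 72.68]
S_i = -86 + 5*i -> [-86, -81, -76, -71, -66]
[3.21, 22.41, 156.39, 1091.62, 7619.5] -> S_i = 3.21*6.98^i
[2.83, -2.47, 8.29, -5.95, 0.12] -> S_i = Random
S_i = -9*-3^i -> [-9, 27, -81, 243, -729]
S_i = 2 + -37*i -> [2, -35, -72, -109, -146]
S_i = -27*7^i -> [-27, -189, -1323, -9261, -64827]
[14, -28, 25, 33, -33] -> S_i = Random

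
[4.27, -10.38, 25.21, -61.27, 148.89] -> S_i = 4.27*(-2.43)^i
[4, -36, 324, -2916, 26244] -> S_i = 4*-9^i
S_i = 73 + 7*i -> [73, 80, 87, 94, 101]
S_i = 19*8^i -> [19, 152, 1216, 9728, 77824]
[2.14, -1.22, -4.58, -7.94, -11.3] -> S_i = 2.14 + -3.36*i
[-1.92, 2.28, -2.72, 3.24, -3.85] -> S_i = -1.92*(-1.19)^i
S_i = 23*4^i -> [23, 92, 368, 1472, 5888]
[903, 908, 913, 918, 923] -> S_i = 903 + 5*i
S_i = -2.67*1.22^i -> [-2.67, -3.26, -3.97, -4.85, -5.91]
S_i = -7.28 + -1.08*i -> [-7.28, -8.36, -9.44, -10.52, -11.6]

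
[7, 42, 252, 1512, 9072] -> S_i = 7*6^i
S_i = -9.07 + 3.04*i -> [-9.07, -6.03, -2.99, 0.05, 3.09]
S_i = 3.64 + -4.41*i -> [3.64, -0.77, -5.18, -9.59, -14.0]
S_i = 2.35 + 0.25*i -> [2.35, 2.6, 2.85, 3.1, 3.35]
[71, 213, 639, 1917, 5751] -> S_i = 71*3^i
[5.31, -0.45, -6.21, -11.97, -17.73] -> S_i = 5.31 + -5.76*i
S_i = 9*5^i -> [9, 45, 225, 1125, 5625]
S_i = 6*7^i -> [6, 42, 294, 2058, 14406]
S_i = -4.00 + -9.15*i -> [-4.0, -13.15, -22.3, -31.45, -40.6]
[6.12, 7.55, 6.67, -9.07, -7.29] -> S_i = Random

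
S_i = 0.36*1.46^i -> [0.36, 0.53, 0.77, 1.12, 1.64]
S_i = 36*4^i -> [36, 144, 576, 2304, 9216]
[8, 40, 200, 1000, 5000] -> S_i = 8*5^i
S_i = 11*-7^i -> [11, -77, 539, -3773, 26411]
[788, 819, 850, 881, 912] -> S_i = 788 + 31*i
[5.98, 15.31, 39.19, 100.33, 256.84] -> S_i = 5.98*2.56^i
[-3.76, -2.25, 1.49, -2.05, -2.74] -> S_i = Random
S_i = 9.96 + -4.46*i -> [9.96, 5.5, 1.04, -3.42, -7.88]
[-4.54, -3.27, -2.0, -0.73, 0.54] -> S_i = -4.54 + 1.27*i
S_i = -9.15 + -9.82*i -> [-9.15, -18.97, -28.79, -38.61, -48.43]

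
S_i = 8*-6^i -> [8, -48, 288, -1728, 10368]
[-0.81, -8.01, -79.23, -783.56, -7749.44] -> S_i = -0.81*9.89^i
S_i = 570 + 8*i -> [570, 578, 586, 594, 602]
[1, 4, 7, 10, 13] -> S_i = 1 + 3*i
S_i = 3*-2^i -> [3, -6, 12, -24, 48]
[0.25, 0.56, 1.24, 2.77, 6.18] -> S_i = 0.25*2.23^i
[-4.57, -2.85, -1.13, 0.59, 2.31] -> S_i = -4.57 + 1.72*i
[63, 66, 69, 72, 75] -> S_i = 63 + 3*i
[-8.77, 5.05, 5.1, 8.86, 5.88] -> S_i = Random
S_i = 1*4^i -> [1, 4, 16, 64, 256]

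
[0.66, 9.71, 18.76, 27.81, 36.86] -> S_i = 0.66 + 9.05*i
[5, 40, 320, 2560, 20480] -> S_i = 5*8^i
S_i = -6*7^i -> [-6, -42, -294, -2058, -14406]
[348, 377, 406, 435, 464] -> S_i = 348 + 29*i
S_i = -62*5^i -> [-62, -310, -1550, -7750, -38750]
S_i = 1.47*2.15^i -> [1.47, 3.16, 6.8, 14.61, 31.41]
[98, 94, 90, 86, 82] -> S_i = 98 + -4*i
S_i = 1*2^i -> [1, 2, 4, 8, 16]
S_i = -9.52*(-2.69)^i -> [-9.52, 25.61, -68.89, 185.31, -498.48]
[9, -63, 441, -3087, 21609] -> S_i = 9*-7^i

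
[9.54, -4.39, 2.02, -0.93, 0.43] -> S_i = 9.54*(-0.46)^i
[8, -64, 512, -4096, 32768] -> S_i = 8*-8^i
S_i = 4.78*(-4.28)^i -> [4.78, -20.46, 87.56, -374.77, 1603.99]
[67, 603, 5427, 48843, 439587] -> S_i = 67*9^i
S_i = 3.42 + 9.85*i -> [3.42, 13.27, 23.12, 32.97, 42.82]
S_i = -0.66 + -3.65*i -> [-0.66, -4.31, -7.96, -11.61, -15.26]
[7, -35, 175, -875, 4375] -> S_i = 7*-5^i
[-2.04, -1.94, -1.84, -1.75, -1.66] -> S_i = -2.04*0.95^i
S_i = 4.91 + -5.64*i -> [4.91, -0.73, -6.37, -12.01, -17.65]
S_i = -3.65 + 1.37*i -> [-3.65, -2.28, -0.91, 0.46, 1.83]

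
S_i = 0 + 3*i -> [0, 3, 6, 9, 12]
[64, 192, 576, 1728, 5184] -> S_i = 64*3^i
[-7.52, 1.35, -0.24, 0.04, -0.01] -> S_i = -7.52*(-0.18)^i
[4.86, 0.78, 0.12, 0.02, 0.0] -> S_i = 4.86*0.16^i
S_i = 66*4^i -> [66, 264, 1056, 4224, 16896]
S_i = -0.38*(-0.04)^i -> [-0.38, 0.02, -0.0, 0.0, -0.0]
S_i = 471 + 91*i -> [471, 562, 653, 744, 835]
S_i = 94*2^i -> [94, 188, 376, 752, 1504]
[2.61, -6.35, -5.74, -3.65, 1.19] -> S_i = Random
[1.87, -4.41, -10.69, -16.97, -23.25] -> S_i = 1.87 + -6.28*i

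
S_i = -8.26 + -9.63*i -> [-8.26, -17.89, -27.52, -37.15, -46.78]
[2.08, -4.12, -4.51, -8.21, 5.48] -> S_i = Random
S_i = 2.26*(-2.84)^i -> [2.26, -6.42, 18.23, -51.77, 147.02]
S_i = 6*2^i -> [6, 12, 24, 48, 96]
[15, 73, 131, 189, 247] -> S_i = 15 + 58*i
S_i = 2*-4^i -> [2, -8, 32, -128, 512]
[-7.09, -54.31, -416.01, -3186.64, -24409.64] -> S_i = -7.09*7.66^i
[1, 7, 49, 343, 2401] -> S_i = 1*7^i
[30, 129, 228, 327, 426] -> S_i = 30 + 99*i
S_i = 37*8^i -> [37, 296, 2368, 18944, 151552]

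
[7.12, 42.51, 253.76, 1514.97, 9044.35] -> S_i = 7.12*5.97^i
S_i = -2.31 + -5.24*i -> [-2.31, -7.55, -12.79, -18.03, -23.27]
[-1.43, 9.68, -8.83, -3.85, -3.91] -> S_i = Random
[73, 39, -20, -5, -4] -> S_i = Random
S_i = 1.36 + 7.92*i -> [1.36, 9.28, 17.2, 25.12, 33.04]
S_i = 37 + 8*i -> [37, 45, 53, 61, 69]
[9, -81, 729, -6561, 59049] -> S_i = 9*-9^i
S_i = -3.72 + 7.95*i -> [-3.72, 4.23, 12.18, 20.13, 28.08]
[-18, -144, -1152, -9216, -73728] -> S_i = -18*8^i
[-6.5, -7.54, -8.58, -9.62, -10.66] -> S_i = -6.50 + -1.04*i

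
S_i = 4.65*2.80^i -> [4.65, 13.02, 36.46, 102.08, 285.82]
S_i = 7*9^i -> [7, 63, 567, 5103, 45927]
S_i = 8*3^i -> [8, 24, 72, 216, 648]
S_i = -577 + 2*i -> [-577, -575, -573, -571, -569]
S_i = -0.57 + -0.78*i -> [-0.57, -1.35, -2.13, -2.91, -3.69]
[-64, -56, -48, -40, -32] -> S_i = -64 + 8*i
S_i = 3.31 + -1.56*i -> [3.31, 1.75, 0.19, -1.37, -2.93]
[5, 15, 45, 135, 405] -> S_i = 5*3^i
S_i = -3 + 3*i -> [-3, 0, 3, 6, 9]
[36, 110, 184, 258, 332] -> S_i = 36 + 74*i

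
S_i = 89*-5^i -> [89, -445, 2225, -11125, 55625]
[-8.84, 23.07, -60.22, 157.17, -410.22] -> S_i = -8.84*(-2.61)^i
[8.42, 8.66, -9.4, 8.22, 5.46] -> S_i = Random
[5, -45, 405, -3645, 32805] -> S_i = 5*-9^i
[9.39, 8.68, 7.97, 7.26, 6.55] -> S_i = 9.39 + -0.71*i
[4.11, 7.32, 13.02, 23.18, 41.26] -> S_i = 4.11*1.78^i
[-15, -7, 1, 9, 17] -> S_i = -15 + 8*i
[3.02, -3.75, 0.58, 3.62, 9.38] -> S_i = Random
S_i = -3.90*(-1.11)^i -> [-3.9, 4.33, -4.81, 5.33, -5.92]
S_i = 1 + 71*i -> [1, 72, 143, 214, 285]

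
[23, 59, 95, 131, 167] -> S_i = 23 + 36*i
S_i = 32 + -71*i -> [32, -39, -110, -181, -252]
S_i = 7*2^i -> [7, 14, 28, 56, 112]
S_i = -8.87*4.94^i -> [-8.87, -43.82, -216.46, -1069.31, -5282.4]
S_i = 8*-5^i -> [8, -40, 200, -1000, 5000]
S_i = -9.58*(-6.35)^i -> [-9.58, 60.83, -386.29, 2452.94, -15576.16]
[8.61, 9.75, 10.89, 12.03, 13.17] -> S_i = 8.61 + 1.14*i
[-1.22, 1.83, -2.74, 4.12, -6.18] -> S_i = -1.22*(-1.50)^i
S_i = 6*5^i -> [6, 30, 150, 750, 3750]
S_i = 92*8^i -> [92, 736, 5888, 47104, 376832]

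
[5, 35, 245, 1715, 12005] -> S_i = 5*7^i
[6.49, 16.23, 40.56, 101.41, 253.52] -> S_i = 6.49*2.50^i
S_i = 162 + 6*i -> [162, 168, 174, 180, 186]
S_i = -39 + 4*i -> [-39, -35, -31, -27, -23]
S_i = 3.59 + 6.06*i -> [3.59, 9.65, 15.71, 21.77, 27.83]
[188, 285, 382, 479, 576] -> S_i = 188 + 97*i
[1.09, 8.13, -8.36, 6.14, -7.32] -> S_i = Random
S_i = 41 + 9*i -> [41, 50, 59, 68, 77]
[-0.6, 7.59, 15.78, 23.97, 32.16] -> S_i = -0.60 + 8.19*i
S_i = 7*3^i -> [7, 21, 63, 189, 567]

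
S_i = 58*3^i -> [58, 174, 522, 1566, 4698]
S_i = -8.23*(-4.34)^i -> [-8.23, 35.72, -155.02, 672.77, -2919.84]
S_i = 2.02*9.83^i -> [2.02, 19.86, 195.19, 1918.72, 18861.03]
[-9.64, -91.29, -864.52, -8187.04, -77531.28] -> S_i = -9.64*9.47^i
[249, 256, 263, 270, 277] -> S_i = 249 + 7*i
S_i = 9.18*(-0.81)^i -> [9.18, -7.44, 6.02, -4.88, 3.95]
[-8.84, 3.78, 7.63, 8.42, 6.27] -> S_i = Random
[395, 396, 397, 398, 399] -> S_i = 395 + 1*i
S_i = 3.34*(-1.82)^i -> [3.34, -6.08, 11.06, -20.14, 36.65]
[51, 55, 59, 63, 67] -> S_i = 51 + 4*i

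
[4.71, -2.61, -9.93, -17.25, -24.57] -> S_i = 4.71 + -7.32*i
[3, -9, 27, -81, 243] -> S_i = 3*-3^i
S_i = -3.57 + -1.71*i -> [-3.57, -5.28, -6.99, -8.7, -10.41]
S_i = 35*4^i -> [35, 140, 560, 2240, 8960]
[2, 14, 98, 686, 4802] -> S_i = 2*7^i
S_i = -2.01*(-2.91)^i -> [-2.01, 5.85, -17.02, 49.53, -144.13]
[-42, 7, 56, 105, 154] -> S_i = -42 + 49*i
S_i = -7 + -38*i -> [-7, -45, -83, -121, -159]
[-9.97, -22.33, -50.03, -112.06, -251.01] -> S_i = -9.97*2.24^i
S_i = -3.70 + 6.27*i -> [-3.7, 2.57, 8.84, 15.11, 21.38]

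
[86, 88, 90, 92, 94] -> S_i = 86 + 2*i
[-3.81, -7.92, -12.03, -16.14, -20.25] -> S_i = -3.81 + -4.11*i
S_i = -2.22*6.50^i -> [-2.22, -14.43, -93.8, -609.67, -3962.84]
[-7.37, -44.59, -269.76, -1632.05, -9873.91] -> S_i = -7.37*6.05^i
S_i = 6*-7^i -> [6, -42, 294, -2058, 14406]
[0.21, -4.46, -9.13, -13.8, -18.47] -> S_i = 0.21 + -4.67*i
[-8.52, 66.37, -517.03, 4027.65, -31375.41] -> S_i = -8.52*(-7.79)^i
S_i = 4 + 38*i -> [4, 42, 80, 118, 156]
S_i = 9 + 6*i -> [9, 15, 21, 27, 33]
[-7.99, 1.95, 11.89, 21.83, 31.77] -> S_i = -7.99 + 9.94*i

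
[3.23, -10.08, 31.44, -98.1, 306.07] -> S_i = 3.23*(-3.12)^i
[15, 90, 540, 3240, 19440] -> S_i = 15*6^i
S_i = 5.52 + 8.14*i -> [5.52, 13.66, 21.8, 29.94, 38.08]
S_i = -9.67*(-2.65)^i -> [-9.67, 25.63, -67.91, 179.96, -476.88]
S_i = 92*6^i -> [92, 552, 3312, 19872, 119232]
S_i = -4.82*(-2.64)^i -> [-4.82, 12.72, -33.59, 88.69, -234.13]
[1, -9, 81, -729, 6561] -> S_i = 1*-9^i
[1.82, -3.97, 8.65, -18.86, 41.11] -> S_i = 1.82*(-2.18)^i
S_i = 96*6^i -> [96, 576, 3456, 20736, 124416]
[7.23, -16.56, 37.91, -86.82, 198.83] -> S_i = 7.23*(-2.29)^i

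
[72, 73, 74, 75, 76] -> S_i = 72 + 1*i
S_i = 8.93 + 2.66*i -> [8.93, 11.59, 14.25, 16.91, 19.57]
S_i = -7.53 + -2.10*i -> [-7.53, -9.63, -11.73, -13.83, -15.93]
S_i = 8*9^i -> [8, 72, 648, 5832, 52488]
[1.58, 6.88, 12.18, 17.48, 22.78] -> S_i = 1.58 + 5.30*i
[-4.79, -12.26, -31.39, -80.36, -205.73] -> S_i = -4.79*2.56^i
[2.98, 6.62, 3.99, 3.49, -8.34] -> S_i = Random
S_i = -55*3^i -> [-55, -165, -495, -1485, -4455]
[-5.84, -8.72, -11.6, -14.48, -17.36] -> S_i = -5.84 + -2.88*i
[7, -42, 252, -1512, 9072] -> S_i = 7*-6^i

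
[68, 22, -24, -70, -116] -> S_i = 68 + -46*i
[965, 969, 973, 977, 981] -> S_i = 965 + 4*i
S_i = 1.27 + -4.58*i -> [1.27, -3.31, -7.89, -12.47, -17.05]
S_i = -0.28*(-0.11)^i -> [-0.28, 0.03, -0.0, 0.0, -0.0]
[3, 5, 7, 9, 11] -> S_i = 3 + 2*i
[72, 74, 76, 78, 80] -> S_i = 72 + 2*i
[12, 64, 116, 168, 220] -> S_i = 12 + 52*i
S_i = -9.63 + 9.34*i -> [-9.63, -0.29, 9.05, 18.39, 27.73]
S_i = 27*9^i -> [27, 243, 2187, 19683, 177147]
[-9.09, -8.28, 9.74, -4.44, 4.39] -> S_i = Random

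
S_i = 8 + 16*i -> [8, 24, 40, 56, 72]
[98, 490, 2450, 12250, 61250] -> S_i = 98*5^i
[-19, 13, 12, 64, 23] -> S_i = Random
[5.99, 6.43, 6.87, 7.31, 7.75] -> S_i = 5.99 + 0.44*i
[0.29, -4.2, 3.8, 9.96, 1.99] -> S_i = Random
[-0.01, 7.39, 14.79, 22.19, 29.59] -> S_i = -0.01 + 7.40*i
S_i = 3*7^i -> [3, 21, 147, 1029, 7203]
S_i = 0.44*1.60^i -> [0.44, 0.7, 1.13, 1.8, 2.88]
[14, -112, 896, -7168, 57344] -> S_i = 14*-8^i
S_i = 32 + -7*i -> [32, 25, 18, 11, 4]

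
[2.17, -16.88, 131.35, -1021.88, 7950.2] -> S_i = 2.17*(-7.78)^i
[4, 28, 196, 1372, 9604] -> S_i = 4*7^i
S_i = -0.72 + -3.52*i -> [-0.72, -4.24, -7.76, -11.28, -14.8]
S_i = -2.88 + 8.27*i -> [-2.88, 5.39, 13.66, 21.93, 30.2]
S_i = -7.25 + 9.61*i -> [-7.25, 2.36, 11.97, 21.58, 31.19]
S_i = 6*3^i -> [6, 18, 54, 162, 486]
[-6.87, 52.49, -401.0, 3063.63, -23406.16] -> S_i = -6.87*(-7.64)^i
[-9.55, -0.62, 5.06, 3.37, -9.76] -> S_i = Random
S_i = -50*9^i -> [-50, -450, -4050, -36450, -328050]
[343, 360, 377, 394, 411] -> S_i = 343 + 17*i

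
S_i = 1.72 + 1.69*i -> [1.72, 3.41, 5.1, 6.79, 8.48]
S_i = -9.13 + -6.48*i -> [-9.13, -15.61, -22.09, -28.57, -35.05]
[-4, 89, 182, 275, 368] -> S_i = -4 + 93*i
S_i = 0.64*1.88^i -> [0.64, 1.2, 2.26, 4.25, 7.99]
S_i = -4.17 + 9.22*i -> [-4.17, 5.05, 14.27, 23.49, 32.71]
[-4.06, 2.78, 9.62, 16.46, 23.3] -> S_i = -4.06 + 6.84*i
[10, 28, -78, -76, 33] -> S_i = Random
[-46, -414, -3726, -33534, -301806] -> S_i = -46*9^i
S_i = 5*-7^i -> [5, -35, 245, -1715, 12005]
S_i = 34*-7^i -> [34, -238, 1666, -11662, 81634]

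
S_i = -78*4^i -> [-78, -312, -1248, -4992, -19968]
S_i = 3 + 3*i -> [3, 6, 9, 12, 15]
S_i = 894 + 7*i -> [894, 901, 908, 915, 922]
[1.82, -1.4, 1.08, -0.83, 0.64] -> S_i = 1.82*(-0.77)^i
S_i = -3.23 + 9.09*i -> [-3.23, 5.86, 14.95, 24.04, 33.13]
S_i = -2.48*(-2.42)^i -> [-2.48, 6.0, -14.52, 35.15, -85.06]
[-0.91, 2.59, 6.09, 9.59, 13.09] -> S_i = -0.91 + 3.50*i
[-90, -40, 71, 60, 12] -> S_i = Random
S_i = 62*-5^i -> [62, -310, 1550, -7750, 38750]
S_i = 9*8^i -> [9, 72, 576, 4608, 36864]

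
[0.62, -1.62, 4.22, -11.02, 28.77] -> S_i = 0.62*(-2.61)^i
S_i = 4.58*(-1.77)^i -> [4.58, -8.11, 14.35, -25.4, 44.95]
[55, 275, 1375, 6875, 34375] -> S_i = 55*5^i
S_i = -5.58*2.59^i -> [-5.58, -14.45, -37.43, -96.95, -251.09]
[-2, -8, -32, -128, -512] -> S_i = -2*4^i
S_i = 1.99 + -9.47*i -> [1.99, -7.48, -16.95, -26.42, -35.89]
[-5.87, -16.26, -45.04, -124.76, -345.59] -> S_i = -5.87*2.77^i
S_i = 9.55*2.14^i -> [9.55, 20.44, 43.74, 93.59, 200.29]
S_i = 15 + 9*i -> [15, 24, 33, 42, 51]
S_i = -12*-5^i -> [-12, 60, -300, 1500, -7500]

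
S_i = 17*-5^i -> [17, -85, 425, -2125, 10625]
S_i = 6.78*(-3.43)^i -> [6.78, -23.26, 79.77, -273.6, 938.44]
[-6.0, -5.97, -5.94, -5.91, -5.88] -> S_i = -6.00 + 0.03*i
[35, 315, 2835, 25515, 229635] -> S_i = 35*9^i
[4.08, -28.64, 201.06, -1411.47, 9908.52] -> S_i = 4.08*(-7.02)^i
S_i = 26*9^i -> [26, 234, 2106, 18954, 170586]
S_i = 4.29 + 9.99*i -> [4.29, 14.28, 24.27, 34.26, 44.25]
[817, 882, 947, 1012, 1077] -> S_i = 817 + 65*i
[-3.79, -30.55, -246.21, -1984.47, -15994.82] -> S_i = -3.79*8.06^i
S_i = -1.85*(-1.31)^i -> [-1.85, 2.42, -3.17, 4.16, -5.45]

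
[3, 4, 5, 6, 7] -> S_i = 3 + 1*i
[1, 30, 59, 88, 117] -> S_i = 1 + 29*i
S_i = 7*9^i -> [7, 63, 567, 5103, 45927]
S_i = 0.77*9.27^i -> [0.77, 7.14, 66.17, 613.38, 5686.04]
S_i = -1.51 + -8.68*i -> [-1.51, -10.19, -18.87, -27.55, -36.23]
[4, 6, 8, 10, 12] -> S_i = 4 + 2*i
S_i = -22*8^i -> [-22, -176, -1408, -11264, -90112]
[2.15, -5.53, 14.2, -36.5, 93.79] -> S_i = 2.15*(-2.57)^i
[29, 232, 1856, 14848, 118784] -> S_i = 29*8^i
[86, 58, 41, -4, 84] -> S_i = Random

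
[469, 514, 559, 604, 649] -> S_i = 469 + 45*i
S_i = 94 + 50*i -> [94, 144, 194, 244, 294]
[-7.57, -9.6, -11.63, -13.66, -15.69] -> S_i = -7.57 + -2.03*i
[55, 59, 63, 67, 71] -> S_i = 55 + 4*i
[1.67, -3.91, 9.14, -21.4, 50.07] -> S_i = 1.67*(-2.34)^i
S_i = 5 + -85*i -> [5, -80, -165, -250, -335]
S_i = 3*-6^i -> [3, -18, 108, -648, 3888]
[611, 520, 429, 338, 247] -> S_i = 611 + -91*i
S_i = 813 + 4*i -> [813, 817, 821, 825, 829]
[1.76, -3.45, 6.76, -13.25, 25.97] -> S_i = 1.76*(-1.96)^i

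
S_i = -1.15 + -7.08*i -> [-1.15, -8.23, -15.31, -22.39, -29.47]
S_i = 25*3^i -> [25, 75, 225, 675, 2025]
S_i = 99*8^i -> [99, 792, 6336, 50688, 405504]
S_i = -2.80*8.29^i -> [-2.8, -23.21, -192.43, -1595.22, -13224.41]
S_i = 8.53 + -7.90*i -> [8.53, 0.63, -7.27, -15.17, -23.07]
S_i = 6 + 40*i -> [6, 46, 86, 126, 166]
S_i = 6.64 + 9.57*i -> [6.64, 16.21, 25.78, 35.35, 44.92]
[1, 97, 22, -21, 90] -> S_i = Random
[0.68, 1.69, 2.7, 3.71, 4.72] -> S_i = 0.68 + 1.01*i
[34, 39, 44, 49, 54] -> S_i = 34 + 5*i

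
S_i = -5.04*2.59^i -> [-5.04, -13.05, -33.81, -87.56, -226.79]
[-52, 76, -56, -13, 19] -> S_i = Random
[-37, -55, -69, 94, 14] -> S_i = Random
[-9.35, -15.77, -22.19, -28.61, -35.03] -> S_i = -9.35 + -6.42*i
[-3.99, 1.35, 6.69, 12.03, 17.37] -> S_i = -3.99 + 5.34*i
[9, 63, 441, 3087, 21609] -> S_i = 9*7^i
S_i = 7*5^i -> [7, 35, 175, 875, 4375]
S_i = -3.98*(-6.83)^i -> [-3.98, 27.18, -185.66, 1268.08, -8660.96]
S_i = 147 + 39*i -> [147, 186, 225, 264, 303]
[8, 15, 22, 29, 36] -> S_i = 8 + 7*i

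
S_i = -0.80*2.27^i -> [-0.8, -1.82, -4.12, -9.36, -21.24]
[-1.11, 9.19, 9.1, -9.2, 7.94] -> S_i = Random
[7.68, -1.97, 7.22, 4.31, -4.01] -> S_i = Random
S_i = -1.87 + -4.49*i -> [-1.87, -6.36, -10.85, -15.34, -19.83]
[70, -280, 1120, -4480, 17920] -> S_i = 70*-4^i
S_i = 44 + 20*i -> [44, 64, 84, 104, 124]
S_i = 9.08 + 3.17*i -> [9.08, 12.25, 15.42, 18.59, 21.76]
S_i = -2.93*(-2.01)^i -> [-2.93, 5.89, -11.84, 23.79, -47.82]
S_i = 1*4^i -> [1, 4, 16, 64, 256]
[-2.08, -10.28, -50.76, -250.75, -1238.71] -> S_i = -2.08*4.94^i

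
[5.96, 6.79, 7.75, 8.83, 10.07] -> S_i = 5.96*1.14^i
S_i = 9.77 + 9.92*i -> [9.77, 19.69, 29.61, 39.53, 49.45]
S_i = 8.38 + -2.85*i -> [8.38, 5.53, 2.68, -0.17, -3.02]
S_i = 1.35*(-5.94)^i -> [1.35, -8.02, 47.63, -282.94, 1680.66]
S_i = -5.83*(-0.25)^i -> [-5.83, 1.46, -0.36, 0.09, -0.02]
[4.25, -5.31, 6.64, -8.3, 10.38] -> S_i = 4.25*(-1.25)^i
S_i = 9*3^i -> [9, 27, 81, 243, 729]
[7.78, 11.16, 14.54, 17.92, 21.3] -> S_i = 7.78 + 3.38*i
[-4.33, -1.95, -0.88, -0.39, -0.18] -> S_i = -4.33*0.45^i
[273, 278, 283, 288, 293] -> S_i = 273 + 5*i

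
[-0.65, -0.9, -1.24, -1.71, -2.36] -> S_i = -0.65*1.38^i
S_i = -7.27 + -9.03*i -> [-7.27, -16.3, -25.33, -34.36, -43.39]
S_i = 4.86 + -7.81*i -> [4.86, -2.95, -10.76, -18.57, -26.38]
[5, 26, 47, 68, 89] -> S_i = 5 + 21*i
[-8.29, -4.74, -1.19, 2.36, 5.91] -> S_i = -8.29 + 3.55*i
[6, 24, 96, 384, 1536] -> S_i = 6*4^i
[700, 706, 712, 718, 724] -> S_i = 700 + 6*i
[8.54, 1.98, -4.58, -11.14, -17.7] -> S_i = 8.54 + -6.56*i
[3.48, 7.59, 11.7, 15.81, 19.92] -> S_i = 3.48 + 4.11*i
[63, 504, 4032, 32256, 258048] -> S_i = 63*8^i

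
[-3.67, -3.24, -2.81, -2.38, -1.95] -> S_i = -3.67 + 0.43*i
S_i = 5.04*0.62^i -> [5.04, 3.12, 1.94, 1.2, 0.74]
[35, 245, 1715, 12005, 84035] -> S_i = 35*7^i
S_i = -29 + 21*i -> [-29, -8, 13, 34, 55]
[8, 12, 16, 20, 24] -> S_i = 8 + 4*i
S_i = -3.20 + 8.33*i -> [-3.2, 5.13, 13.46, 21.79, 30.12]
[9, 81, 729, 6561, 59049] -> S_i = 9*9^i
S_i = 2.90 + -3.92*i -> [2.9, -1.02, -4.94, -8.86, -12.78]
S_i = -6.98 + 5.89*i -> [-6.98, -1.09, 4.8, 10.69, 16.58]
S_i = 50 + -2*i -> [50, 48, 46, 44, 42]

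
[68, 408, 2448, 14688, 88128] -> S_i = 68*6^i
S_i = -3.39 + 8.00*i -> [-3.39, 4.61, 12.61, 20.61, 28.61]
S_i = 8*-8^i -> [8, -64, 512, -4096, 32768]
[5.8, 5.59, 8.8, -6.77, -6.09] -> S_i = Random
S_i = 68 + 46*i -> [68, 114, 160, 206, 252]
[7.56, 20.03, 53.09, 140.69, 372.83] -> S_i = 7.56*2.65^i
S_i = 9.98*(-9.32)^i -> [9.98, -93.01, 866.89, -8079.38, 75299.86]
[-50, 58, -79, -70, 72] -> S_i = Random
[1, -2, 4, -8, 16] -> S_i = 1*-2^i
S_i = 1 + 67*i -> [1, 68, 135, 202, 269]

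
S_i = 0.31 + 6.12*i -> [0.31, 6.43, 12.55, 18.67, 24.79]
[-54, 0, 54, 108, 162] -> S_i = -54 + 54*i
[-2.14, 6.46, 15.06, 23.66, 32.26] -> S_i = -2.14 + 8.60*i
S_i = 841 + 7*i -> [841, 848, 855, 862, 869]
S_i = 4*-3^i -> [4, -12, 36, -108, 324]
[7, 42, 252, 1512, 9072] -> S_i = 7*6^i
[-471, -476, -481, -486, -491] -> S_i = -471 + -5*i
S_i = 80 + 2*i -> [80, 82, 84, 86, 88]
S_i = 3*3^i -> [3, 9, 27, 81, 243]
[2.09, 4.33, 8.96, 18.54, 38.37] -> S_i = 2.09*2.07^i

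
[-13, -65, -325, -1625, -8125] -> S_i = -13*5^i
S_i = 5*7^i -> [5, 35, 245, 1715, 12005]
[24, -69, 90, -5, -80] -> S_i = Random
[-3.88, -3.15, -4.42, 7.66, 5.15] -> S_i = Random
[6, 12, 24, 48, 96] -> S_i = 6*2^i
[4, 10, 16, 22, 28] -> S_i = 4 + 6*i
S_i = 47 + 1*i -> [47, 48, 49, 50, 51]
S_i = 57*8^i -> [57, 456, 3648, 29184, 233472]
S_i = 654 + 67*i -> [654, 721, 788, 855, 922]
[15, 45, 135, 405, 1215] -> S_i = 15*3^i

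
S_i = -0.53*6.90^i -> [-0.53, -3.66, -25.23, -174.11, -1201.36]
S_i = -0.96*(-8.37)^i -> [-0.96, 8.04, -67.25, 562.92, -4711.65]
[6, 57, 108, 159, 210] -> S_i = 6 + 51*i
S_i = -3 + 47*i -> [-3, 44, 91, 138, 185]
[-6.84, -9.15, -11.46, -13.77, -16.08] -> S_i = -6.84 + -2.31*i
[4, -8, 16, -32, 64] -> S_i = 4*-2^i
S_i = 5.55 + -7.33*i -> [5.55, -1.78, -9.11, -16.44, -23.77]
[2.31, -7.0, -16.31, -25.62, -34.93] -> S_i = 2.31 + -9.31*i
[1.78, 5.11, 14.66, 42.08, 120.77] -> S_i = 1.78*2.87^i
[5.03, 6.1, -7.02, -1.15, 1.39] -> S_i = Random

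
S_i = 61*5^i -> [61, 305, 1525, 7625, 38125]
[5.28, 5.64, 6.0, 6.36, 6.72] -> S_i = 5.28 + 0.36*i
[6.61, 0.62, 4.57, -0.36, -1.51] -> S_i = Random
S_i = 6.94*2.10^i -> [6.94, 14.57, 30.61, 64.27, 134.97]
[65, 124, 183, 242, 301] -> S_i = 65 + 59*i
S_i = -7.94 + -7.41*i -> [-7.94, -15.35, -22.76, -30.17, -37.58]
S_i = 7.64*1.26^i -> [7.64, 9.63, 12.13, 15.28, 19.26]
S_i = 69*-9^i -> [69, -621, 5589, -50301, 452709]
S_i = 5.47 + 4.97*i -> [5.47, 10.44, 15.41, 20.38, 25.35]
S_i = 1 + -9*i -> [1, -8, -17, -26, -35]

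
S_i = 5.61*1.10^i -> [5.61, 6.17, 6.79, 7.47, 8.21]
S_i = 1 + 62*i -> [1, 63, 125, 187, 249]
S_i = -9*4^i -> [-9, -36, -144, -576, -2304]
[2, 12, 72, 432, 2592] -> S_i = 2*6^i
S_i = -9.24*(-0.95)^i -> [-9.24, 8.78, -8.34, 7.92, -7.53]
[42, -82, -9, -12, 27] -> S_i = Random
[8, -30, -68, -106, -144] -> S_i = 8 + -38*i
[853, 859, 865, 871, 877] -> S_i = 853 + 6*i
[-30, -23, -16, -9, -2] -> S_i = -30 + 7*i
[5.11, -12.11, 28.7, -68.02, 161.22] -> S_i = 5.11*(-2.37)^i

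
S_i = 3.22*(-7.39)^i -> [3.22, -23.8, 175.85, -1299.54, 9603.59]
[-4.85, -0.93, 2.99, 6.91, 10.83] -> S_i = -4.85 + 3.92*i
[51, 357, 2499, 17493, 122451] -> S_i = 51*7^i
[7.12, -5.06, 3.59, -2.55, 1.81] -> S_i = 7.12*(-0.71)^i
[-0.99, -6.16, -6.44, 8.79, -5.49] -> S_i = Random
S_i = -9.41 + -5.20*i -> [-9.41, -14.61, -19.81, -25.01, -30.21]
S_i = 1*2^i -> [1, 2, 4, 8, 16]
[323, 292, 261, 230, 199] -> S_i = 323 + -31*i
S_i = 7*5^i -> [7, 35, 175, 875, 4375]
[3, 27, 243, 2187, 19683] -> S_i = 3*9^i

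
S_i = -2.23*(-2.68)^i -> [-2.23, 5.98, -16.02, 42.92, -115.04]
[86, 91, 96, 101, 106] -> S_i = 86 + 5*i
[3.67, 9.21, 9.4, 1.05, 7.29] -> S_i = Random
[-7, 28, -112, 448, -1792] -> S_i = -7*-4^i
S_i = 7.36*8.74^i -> [7.36, 64.33, 562.21, 4913.74, 42946.08]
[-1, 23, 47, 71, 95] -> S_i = -1 + 24*i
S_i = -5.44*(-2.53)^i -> [-5.44, 13.76, -34.82, 88.1, -222.89]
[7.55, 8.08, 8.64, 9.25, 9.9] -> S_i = 7.55*1.07^i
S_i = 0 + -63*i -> [0, -63, -126, -189, -252]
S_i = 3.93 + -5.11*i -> [3.93, -1.18, -6.29, -11.4, -16.51]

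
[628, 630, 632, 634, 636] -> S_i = 628 + 2*i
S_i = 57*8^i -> [57, 456, 3648, 29184, 233472]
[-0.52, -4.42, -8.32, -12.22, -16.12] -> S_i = -0.52 + -3.90*i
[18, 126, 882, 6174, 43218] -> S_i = 18*7^i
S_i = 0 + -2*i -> [0, -2, -4, -6, -8]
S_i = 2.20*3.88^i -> [2.2, 8.54, 33.12, 128.5, 498.6]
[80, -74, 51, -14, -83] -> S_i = Random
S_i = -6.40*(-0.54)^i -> [-6.4, 3.46, -1.87, 1.01, -0.54]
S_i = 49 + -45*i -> [49, 4, -41, -86, -131]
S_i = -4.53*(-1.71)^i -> [-4.53, 7.75, -13.25, 22.65, -38.73]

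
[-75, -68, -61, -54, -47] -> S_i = -75 + 7*i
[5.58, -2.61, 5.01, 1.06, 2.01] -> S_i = Random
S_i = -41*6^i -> [-41, -246, -1476, -8856, -53136]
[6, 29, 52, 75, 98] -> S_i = 6 + 23*i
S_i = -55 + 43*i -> [-55, -12, 31, 74, 117]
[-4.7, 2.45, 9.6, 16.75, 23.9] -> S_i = -4.70 + 7.15*i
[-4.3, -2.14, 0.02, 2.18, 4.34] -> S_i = -4.30 + 2.16*i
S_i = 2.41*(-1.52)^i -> [2.41, -3.66, 5.57, -8.46, 12.86]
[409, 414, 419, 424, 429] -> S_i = 409 + 5*i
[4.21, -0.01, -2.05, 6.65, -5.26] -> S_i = Random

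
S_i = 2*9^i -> [2, 18, 162, 1458, 13122]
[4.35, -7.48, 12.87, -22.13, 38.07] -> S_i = 4.35*(-1.72)^i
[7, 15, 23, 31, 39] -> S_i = 7 + 8*i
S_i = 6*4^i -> [6, 24, 96, 384, 1536]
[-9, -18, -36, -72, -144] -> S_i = -9*2^i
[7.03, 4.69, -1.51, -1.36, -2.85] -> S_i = Random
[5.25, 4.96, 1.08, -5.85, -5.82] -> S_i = Random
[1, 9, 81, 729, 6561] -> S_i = 1*9^i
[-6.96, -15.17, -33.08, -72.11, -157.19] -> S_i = -6.96*2.18^i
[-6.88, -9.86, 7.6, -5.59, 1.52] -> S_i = Random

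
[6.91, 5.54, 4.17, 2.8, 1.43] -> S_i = 6.91 + -1.37*i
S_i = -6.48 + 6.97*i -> [-6.48, 0.49, 7.46, 14.43, 21.4]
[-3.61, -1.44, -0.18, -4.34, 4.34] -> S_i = Random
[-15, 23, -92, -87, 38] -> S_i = Random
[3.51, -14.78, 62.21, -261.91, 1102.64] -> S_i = 3.51*(-4.21)^i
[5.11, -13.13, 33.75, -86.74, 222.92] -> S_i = 5.11*(-2.57)^i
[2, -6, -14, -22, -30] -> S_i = 2 + -8*i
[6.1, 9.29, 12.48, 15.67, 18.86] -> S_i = 6.10 + 3.19*i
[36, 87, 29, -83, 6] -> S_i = Random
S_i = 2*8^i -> [2, 16, 128, 1024, 8192]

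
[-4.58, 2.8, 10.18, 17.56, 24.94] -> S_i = -4.58 + 7.38*i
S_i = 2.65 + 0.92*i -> [2.65, 3.57, 4.49, 5.41, 6.33]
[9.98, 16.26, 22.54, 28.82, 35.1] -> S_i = 9.98 + 6.28*i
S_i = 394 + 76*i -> [394, 470, 546, 622, 698]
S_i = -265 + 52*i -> [-265, -213, -161, -109, -57]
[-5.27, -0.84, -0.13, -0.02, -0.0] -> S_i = -5.27*0.16^i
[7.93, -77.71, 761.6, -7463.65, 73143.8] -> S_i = 7.93*(-9.80)^i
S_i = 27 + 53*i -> [27, 80, 133, 186, 239]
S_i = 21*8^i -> [21, 168, 1344, 10752, 86016]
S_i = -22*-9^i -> [-22, 198, -1782, 16038, -144342]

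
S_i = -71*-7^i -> [-71, 497, -3479, 24353, -170471]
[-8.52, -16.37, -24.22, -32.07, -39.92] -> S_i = -8.52 + -7.85*i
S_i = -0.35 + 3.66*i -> [-0.35, 3.31, 6.97, 10.63, 14.29]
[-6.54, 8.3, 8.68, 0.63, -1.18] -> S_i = Random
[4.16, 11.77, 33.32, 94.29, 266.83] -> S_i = 4.16*2.83^i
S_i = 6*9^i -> [6, 54, 486, 4374, 39366]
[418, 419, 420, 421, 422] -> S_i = 418 + 1*i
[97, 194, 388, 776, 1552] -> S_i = 97*2^i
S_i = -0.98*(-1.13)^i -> [-0.98, 1.11, -1.25, 1.41, -1.6]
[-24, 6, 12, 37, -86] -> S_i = Random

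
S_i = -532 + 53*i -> [-532, -479, -426, -373, -320]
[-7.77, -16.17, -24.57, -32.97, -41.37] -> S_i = -7.77 + -8.40*i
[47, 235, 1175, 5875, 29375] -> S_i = 47*5^i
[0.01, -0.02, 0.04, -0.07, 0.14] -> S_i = 0.01*(-1.95)^i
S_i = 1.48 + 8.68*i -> [1.48, 10.16, 18.84, 27.52, 36.2]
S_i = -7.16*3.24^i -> [-7.16, -23.2, -75.16, -243.53, -789.03]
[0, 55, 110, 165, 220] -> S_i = 0 + 55*i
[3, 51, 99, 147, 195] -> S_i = 3 + 48*i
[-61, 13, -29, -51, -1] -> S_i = Random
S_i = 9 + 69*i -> [9, 78, 147, 216, 285]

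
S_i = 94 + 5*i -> [94, 99, 104, 109, 114]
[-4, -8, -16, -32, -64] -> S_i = -4*2^i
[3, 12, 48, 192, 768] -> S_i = 3*4^i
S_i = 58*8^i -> [58, 464, 3712, 29696, 237568]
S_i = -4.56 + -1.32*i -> [-4.56, -5.88, -7.2, -8.52, -9.84]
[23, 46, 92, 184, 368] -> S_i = 23*2^i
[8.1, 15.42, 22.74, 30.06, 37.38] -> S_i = 8.10 + 7.32*i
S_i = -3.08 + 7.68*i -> [-3.08, 4.6, 12.28, 19.96, 27.64]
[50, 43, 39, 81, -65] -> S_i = Random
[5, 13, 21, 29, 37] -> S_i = 5 + 8*i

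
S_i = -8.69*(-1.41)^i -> [-8.69, 12.25, -17.28, 24.36, -34.35]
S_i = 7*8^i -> [7, 56, 448, 3584, 28672]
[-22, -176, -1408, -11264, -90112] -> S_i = -22*8^i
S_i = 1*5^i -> [1, 5, 25, 125, 625]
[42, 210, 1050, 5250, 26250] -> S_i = 42*5^i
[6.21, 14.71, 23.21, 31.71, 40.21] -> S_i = 6.21 + 8.50*i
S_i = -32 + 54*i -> [-32, 22, 76, 130, 184]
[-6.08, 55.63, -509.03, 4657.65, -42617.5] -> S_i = -6.08*(-9.15)^i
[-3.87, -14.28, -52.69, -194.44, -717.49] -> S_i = -3.87*3.69^i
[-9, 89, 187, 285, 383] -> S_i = -9 + 98*i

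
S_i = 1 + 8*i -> [1, 9, 17, 25, 33]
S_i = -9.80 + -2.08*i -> [-9.8, -11.88, -13.96, -16.04, -18.12]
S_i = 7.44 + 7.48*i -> [7.44, 14.92, 22.4, 29.88, 37.36]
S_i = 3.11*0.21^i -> [3.11, 0.65, 0.14, 0.03, 0.01]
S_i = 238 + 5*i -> [238, 243, 248, 253, 258]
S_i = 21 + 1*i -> [21, 22, 23, 24, 25]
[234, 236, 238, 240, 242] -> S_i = 234 + 2*i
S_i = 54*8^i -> [54, 432, 3456, 27648, 221184]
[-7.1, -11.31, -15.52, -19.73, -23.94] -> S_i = -7.10 + -4.21*i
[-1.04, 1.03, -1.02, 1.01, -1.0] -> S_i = -1.04*(-0.99)^i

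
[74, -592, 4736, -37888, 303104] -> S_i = 74*-8^i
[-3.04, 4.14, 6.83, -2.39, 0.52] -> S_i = Random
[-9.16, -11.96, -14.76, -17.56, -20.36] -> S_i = -9.16 + -2.80*i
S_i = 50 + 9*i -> [50, 59, 68, 77, 86]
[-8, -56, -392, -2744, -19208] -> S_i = -8*7^i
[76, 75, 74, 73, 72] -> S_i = 76 + -1*i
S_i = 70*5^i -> [70, 350, 1750, 8750, 43750]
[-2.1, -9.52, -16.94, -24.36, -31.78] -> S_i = -2.10 + -7.42*i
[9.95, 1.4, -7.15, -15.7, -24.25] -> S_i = 9.95 + -8.55*i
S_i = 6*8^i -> [6, 48, 384, 3072, 24576]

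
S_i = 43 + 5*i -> [43, 48, 53, 58, 63]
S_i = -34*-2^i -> [-34, 68, -136, 272, -544]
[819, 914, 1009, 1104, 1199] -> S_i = 819 + 95*i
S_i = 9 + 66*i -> [9, 75, 141, 207, 273]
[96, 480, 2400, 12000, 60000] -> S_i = 96*5^i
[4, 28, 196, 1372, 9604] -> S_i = 4*7^i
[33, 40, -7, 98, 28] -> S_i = Random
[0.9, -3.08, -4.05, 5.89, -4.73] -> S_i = Random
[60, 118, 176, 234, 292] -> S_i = 60 + 58*i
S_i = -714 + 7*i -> [-714, -707, -700, -693, -686]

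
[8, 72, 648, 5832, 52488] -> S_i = 8*9^i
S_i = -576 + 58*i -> [-576, -518, -460, -402, -344]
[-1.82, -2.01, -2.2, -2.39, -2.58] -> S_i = -1.82 + -0.19*i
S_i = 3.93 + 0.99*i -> [3.93, 4.92, 5.91, 6.9, 7.89]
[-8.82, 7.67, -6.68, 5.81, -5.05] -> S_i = -8.82*(-0.87)^i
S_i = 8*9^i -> [8, 72, 648, 5832, 52488]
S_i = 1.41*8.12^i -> [1.41, 11.45, 92.97, 754.9, 6129.76]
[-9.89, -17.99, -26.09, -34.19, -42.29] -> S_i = -9.89 + -8.10*i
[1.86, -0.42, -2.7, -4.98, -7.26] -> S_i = 1.86 + -2.28*i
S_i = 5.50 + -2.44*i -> [5.5, 3.06, 0.62, -1.82, -4.26]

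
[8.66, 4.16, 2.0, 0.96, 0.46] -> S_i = 8.66*0.48^i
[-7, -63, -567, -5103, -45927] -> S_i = -7*9^i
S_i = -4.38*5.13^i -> [-4.38, -22.47, -115.27, -591.32, -3033.5]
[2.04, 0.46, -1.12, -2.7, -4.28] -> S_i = 2.04 + -1.58*i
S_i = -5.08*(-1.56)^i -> [-5.08, 7.92, -12.36, 19.29, -30.09]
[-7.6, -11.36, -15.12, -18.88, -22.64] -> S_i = -7.60 + -3.76*i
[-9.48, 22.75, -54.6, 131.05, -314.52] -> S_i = -9.48*(-2.40)^i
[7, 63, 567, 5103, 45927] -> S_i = 7*9^i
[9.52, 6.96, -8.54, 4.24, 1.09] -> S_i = Random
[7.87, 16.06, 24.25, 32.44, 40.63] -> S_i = 7.87 + 8.19*i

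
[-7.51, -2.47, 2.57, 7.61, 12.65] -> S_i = -7.51 + 5.04*i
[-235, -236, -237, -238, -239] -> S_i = -235 + -1*i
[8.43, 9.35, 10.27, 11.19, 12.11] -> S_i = 8.43 + 0.92*i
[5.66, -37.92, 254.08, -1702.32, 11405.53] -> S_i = 5.66*(-6.70)^i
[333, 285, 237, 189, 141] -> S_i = 333 + -48*i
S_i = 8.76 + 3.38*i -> [8.76, 12.14, 15.52, 18.9, 22.28]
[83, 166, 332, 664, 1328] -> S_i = 83*2^i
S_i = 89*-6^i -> [89, -534, 3204, -19224, 115344]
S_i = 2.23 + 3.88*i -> [2.23, 6.11, 9.99, 13.87, 17.75]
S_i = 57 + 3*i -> [57, 60, 63, 66, 69]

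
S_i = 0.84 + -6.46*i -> [0.84, -5.62, -12.08, -18.54, -25.0]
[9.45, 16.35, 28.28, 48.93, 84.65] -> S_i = 9.45*1.73^i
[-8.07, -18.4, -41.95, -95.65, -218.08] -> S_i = -8.07*2.28^i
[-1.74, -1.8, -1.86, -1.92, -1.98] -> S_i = -1.74 + -0.06*i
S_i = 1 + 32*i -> [1, 33, 65, 97, 129]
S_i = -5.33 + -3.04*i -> [-5.33, -8.37, -11.41, -14.45, -17.49]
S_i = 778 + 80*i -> [778, 858, 938, 1018, 1098]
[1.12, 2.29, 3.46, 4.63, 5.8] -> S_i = 1.12 + 1.17*i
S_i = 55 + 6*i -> [55, 61, 67, 73, 79]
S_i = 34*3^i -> [34, 102, 306, 918, 2754]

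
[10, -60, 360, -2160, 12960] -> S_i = 10*-6^i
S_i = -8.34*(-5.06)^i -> [-8.34, 42.2, -213.53, 1080.48, -5467.24]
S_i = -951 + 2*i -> [-951, -949, -947, -945, -943]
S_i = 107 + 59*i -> [107, 166, 225, 284, 343]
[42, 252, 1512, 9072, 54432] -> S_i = 42*6^i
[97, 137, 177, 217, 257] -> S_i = 97 + 40*i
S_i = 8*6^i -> [8, 48, 288, 1728, 10368]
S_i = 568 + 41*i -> [568, 609, 650, 691, 732]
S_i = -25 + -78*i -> [-25, -103, -181, -259, -337]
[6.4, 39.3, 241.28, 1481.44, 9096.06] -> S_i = 6.40*6.14^i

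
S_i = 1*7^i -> [1, 7, 49, 343, 2401]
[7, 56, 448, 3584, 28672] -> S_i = 7*8^i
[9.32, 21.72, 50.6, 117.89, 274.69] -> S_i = 9.32*2.33^i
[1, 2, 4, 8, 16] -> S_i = 1*2^i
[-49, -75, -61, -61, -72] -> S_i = Random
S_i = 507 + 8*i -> [507, 515, 523, 531, 539]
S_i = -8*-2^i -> [-8, 16, -32, 64, -128]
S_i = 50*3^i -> [50, 150, 450, 1350, 4050]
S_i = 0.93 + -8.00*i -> [0.93, -7.07, -15.07, -23.07, -31.07]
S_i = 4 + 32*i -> [4, 36, 68, 100, 132]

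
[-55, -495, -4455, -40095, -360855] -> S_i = -55*9^i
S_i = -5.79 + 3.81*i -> [-5.79, -1.98, 1.83, 5.64, 9.45]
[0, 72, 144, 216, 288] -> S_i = 0 + 72*i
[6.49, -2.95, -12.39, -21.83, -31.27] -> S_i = 6.49 + -9.44*i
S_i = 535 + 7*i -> [535, 542, 549, 556, 563]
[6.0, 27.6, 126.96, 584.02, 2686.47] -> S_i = 6.00*4.60^i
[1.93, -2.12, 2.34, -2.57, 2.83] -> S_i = 1.93*(-1.10)^i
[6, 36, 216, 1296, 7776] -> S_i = 6*6^i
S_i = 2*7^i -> [2, 14, 98, 686, 4802]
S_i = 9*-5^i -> [9, -45, 225, -1125, 5625]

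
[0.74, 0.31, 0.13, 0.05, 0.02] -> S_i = 0.74*0.42^i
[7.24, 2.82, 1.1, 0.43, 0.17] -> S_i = 7.24*0.39^i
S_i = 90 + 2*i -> [90, 92, 94, 96, 98]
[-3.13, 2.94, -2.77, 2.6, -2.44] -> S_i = -3.13*(-0.94)^i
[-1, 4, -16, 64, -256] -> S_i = -1*-4^i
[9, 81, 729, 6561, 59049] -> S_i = 9*9^i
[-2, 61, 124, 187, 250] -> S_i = -2 + 63*i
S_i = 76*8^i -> [76, 608, 4864, 38912, 311296]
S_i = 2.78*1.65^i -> [2.78, 4.59, 7.57, 12.49, 20.61]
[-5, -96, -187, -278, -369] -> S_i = -5 + -91*i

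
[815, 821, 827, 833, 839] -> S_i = 815 + 6*i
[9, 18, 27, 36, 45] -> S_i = 9 + 9*i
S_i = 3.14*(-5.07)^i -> [3.14, -15.92, 80.71, -409.22, 2074.73]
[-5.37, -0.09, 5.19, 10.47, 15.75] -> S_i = -5.37 + 5.28*i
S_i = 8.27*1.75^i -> [8.27, 14.47, 25.33, 44.32, 77.56]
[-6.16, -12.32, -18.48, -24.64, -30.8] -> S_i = -6.16 + -6.16*i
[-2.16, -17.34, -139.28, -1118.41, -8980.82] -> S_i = -2.16*8.03^i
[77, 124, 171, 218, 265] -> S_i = 77 + 47*i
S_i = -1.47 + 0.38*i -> [-1.47, -1.09, -0.71, -0.33, 0.05]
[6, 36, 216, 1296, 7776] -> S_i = 6*6^i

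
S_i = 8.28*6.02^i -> [8.28, 49.85, 300.07, 1806.42, 10874.68]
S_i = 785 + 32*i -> [785, 817, 849, 881, 913]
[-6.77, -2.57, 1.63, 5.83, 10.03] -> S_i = -6.77 + 4.20*i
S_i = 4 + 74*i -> [4, 78, 152, 226, 300]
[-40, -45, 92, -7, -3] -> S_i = Random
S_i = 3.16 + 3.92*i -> [3.16, 7.08, 11.0, 14.92, 18.84]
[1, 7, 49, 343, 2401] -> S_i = 1*7^i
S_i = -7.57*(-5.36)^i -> [-7.57, 40.58, -217.48, 1165.71, -6248.2]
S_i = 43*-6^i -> [43, -258, 1548, -9288, 55728]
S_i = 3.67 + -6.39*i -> [3.67, -2.72, -9.11, -15.5, -21.89]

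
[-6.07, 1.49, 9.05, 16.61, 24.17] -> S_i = -6.07 + 7.56*i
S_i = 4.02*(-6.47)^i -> [4.02, -26.01, 168.28, -1088.78, 7044.39]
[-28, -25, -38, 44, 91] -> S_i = Random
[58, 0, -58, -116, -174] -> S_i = 58 + -58*i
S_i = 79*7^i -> [79, 553, 3871, 27097, 189679]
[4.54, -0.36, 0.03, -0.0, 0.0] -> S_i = 4.54*(-0.08)^i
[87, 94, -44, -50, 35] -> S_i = Random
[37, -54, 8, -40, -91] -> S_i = Random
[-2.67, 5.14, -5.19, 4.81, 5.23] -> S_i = Random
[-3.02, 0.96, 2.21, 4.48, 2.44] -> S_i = Random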